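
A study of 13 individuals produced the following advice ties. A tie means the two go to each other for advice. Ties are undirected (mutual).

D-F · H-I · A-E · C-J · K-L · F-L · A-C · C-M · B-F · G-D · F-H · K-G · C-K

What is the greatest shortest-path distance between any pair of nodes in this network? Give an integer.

7

Eccentricity of each node (its greatest distance to any other): A:6, B:6, C:5, D:5, E:7, F:5, G:4, H:6, I:7, J:6, K:4, L:4, M:6.
The maximum eccentricity is 7, realized for instance by the pair E–I via E – A – C – K – L – F – H – I. So the diameter is 7.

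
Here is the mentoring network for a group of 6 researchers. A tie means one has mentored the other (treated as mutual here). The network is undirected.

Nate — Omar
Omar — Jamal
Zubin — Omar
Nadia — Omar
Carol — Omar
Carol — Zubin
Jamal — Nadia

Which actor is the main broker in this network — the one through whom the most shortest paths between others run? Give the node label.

Unnormalized betweenness of each node: Carol:0, Jamal:0, Nadia:0, Nate:0, Omar:8, Zubin:0.
Omar has the largest value, 8, making it the main broker — the node through which the most shortest paths run.

Omar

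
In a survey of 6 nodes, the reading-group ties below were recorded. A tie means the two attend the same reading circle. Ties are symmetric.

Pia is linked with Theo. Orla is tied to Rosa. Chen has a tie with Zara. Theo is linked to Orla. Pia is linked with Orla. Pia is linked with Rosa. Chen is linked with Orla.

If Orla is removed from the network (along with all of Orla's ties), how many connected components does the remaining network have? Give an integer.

2

Without Orla, the remaining ties split the others into: {Pia, Rosa, Theo}; {Chen, Zara}.
That's 2 separate components.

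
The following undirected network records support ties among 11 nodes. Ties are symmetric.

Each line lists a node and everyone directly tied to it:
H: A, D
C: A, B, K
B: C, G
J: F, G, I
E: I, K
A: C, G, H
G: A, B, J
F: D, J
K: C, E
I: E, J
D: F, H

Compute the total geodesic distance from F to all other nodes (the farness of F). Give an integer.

Distances from F: A:3, B:3, C:4, D:1, E:3, G:2, H:2, I:2, J:1, K:4.
Sum = 3 + 3 + 4 + 1 + 3 + 2 + 2 + 2 + 1 + 4 = 25.

25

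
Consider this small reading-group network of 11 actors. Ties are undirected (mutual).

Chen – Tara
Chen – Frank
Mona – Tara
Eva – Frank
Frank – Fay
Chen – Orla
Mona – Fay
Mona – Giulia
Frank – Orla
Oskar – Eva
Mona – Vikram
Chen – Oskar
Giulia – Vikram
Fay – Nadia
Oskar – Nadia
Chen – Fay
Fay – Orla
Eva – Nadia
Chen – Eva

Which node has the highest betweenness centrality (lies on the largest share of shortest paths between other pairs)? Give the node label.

Fay

Unnormalized betweenness of each node: Chen:139/12, Eva:19/12, Fay:205/12, Frank:19/12, Giulia:0, Mona:67/4, Nadia:31/12, Orla:0, Oskar:7/12, Tara:13/4, Vikram:0.
Fay has the largest value, 205/12, making it the main broker — the node through which the most shortest paths run.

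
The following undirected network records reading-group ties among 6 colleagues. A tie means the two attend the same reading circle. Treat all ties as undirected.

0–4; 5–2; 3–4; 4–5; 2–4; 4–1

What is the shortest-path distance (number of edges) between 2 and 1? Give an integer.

2

One shortest route is 2 – 4 – 1, which uses 2 edges, and 2 and 1 are not directly tied, so nothing shorter exists. So d(2,1) = 2.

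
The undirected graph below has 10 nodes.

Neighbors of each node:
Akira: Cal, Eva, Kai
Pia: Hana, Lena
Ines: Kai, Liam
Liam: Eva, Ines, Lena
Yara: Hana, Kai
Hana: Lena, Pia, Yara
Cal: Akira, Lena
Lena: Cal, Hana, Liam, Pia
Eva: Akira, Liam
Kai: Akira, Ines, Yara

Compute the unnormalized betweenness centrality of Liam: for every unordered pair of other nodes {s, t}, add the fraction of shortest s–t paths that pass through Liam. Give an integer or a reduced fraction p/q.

Pairs whose geodesics pass through Liam — Hana–Eva: 1; Hana–Ines: 1/2; Pia–Eva: 1; Pia–Ines: 1; Lena–Eva: 1; Lena–Ines: 1; Lena–Kai: 1/3; Cal–Ines: 1/2; Eva–Ines: 1.
All other pairs contribute 0.
Summing the contributions gives betweenness(Liam) = 22/3.

22/3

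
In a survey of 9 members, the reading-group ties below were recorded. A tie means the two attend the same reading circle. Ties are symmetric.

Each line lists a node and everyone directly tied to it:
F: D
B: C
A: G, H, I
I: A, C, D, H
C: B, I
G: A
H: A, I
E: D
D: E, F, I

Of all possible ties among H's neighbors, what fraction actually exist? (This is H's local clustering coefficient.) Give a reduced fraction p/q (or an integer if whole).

H's neighbors: A and I (k = 2).
Possible neighbor pairs: C(2,2) = 1. Edges among them: A–I → e = 1.
Clustering(H) = 1/1.

1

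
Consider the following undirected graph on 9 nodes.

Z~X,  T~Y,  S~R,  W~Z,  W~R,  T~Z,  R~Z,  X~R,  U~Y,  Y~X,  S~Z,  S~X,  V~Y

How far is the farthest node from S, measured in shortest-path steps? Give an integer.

Distances from S: R:1, T:2, U:3, V:3, W:2, X:1, Y:2, Z:1.
The largest is 3 (to U and V), so the eccentricity of S is 3.

3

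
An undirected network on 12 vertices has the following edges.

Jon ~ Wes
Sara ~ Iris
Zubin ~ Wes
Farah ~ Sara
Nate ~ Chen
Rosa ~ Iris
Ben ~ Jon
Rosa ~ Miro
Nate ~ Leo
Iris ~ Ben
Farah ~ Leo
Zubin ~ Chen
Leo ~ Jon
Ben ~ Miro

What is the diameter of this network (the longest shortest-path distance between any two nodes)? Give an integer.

6

Eccentricity of each node (its greatest distance to any other): Ben:4, Chen:6, Farah:4, Iris:5, Jon:3, Leo:4, Miro:5, Nate:5, Rosa:6, Sara:5, Wes:4, Zubin:5.
The maximum eccentricity is 6, realized for instance by the pair Chen–Rosa via Chen – Nate – Leo – Jon – Ben – Miro – Rosa. So the diameter is 6.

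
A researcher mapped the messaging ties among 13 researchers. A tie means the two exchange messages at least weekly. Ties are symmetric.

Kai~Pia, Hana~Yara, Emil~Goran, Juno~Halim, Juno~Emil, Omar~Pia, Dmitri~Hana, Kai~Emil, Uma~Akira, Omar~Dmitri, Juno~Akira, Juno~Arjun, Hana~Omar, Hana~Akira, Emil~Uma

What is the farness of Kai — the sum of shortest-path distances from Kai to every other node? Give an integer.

29

Distances from Kai: Akira:3, Arjun:3, Dmitri:3, Emil:1, Goran:2, Halim:3, Hana:3, Juno:2, Omar:2, Pia:1, Uma:2, Yara:4.
Sum = 3 + 3 + 3 + 1 + 2 + 3 + 3 + 2 + 2 + 1 + 2 + 4 = 29.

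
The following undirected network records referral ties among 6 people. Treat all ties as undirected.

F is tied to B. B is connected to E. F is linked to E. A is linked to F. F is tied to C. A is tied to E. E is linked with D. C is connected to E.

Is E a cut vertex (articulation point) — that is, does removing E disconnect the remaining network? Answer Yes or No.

Yes

Removing E leaves {D} with no path to {A, B, C, and F}, so the network splits into 2 components. E is a cut vertex.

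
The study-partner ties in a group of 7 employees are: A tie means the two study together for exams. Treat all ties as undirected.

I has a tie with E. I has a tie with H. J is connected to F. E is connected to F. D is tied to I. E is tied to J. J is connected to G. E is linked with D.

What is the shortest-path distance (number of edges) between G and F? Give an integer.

2

One shortest route is G – J – F, which uses 2 edges, and G and F are not directly tied, so nothing shorter exists. So d(G,F) = 2.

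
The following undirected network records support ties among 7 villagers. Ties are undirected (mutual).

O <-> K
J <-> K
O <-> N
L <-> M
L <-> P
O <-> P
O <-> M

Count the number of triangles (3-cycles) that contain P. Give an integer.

P's neighbors are L and O, but none of them are tied to each other, so no triangle contains P.

0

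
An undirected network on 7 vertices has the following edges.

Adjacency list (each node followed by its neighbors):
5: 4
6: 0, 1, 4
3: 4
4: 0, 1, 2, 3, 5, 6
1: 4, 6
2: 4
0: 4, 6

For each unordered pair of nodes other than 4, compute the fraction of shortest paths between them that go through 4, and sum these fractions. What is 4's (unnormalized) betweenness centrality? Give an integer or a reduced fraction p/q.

Pairs whose geodesics pass through 4 — 0–1: 1/2; 0–3: 1; 0–2: 1; 0–5: 1; 1–3: 1; 1–2: 1; 1–5: 1; 6–3: 1; 6–2: 1; 6–5: 1; 3–2: 1; 3–5: 1; 2–5: 1.
All other pairs contribute 0.
Summing the contributions gives betweenness(4) = 25/2.

25/2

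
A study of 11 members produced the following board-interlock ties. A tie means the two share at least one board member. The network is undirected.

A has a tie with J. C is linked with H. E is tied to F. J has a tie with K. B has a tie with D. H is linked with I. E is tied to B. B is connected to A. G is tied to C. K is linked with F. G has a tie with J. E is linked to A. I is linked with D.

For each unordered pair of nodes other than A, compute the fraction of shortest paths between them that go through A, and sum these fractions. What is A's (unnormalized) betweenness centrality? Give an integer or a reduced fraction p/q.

53/6

Pairs whose geodesics pass through A — E–C: 1; E–G: 1; E–J: 1; B–C: 1/2; B–G: 1; B–J: 1; B–K: 1/2; D–G: 1/2; D–J: 1; D–K: 1/2; I–J: 1/2; I–K: 1/3.
All other pairs contribute 0.
Summing the contributions gives betweenness(A) = 53/6.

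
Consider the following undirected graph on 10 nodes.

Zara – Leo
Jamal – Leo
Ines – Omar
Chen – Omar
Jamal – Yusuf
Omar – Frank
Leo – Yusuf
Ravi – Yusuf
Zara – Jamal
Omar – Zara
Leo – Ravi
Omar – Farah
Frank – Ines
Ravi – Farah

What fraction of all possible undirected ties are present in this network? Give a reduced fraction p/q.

14/45

There are 14 edges and 10 nodes, so the maximum possible is C(10,2) = 45.
Density = 14/45.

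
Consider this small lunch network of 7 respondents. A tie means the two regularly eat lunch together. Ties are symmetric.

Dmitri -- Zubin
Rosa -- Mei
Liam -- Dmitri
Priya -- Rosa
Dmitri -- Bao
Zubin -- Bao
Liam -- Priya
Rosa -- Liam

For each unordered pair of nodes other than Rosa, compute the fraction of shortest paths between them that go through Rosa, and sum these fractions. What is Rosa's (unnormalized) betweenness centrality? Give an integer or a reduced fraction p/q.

5

Pairs whose geodesics pass through Rosa — Mei–Priya: 1; Mei–Liam: 1; Mei–Zubin: 1; Mei–Dmitri: 1; Mei–Bao: 1.
All other pairs contribute 0.
Summing the contributions gives betweenness(Rosa) = 5.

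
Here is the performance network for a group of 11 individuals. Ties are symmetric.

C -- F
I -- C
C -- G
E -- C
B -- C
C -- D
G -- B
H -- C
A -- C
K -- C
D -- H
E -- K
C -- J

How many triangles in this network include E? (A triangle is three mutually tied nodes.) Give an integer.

E's neighbors: C and K.
Neighbor pairs that are themselves tied: E–C–K. Each forms one triangle with E, for 1 in total.

1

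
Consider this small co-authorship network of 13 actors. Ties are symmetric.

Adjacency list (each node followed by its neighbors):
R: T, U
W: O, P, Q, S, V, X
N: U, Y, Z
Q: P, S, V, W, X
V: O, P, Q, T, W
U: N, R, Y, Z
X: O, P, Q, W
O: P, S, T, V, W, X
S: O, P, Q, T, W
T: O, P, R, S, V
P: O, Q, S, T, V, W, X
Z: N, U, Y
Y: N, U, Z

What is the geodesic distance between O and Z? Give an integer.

One shortest route is O – T – R – U – Z, which uses 4 edges, and at distance 3 from O we only reach {U}, which does not include Z. So d(O,Z) = 4.

4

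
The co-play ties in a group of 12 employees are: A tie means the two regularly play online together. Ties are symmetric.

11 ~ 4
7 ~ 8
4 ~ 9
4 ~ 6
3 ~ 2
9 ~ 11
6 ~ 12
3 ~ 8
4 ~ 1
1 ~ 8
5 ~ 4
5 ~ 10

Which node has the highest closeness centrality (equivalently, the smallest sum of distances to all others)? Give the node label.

Farness (sum of distances to all others) for each node — 1:23, 2:45, 3:35, 4:21, 5:29, 6:29, 7:37, 8:27, 9:30, 10:39, 11:30, 12:39.
The smallest farness is 21, for 4, so 4 has the highest closeness.

4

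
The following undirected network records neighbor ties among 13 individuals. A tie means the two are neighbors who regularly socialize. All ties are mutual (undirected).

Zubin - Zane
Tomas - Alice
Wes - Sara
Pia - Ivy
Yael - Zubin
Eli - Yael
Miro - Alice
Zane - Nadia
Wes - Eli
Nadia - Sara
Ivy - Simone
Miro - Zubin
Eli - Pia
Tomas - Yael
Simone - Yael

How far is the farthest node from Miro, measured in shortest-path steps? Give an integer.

Distances from Miro: Alice:1, Eli:3, Ivy:4, Nadia:3, Pia:4, Sara:4, Simone:3, Tomas:2, Wes:4, Yael:2, Zane:2, Zubin:1.
The largest is 4 (to Sara, Pia, Wes, and Ivy), so the eccentricity of Miro is 4.

4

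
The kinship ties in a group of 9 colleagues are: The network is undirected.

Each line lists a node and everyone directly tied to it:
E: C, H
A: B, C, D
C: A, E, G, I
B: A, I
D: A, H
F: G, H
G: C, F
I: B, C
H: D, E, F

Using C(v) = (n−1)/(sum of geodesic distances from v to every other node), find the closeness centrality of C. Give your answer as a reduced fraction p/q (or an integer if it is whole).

2/3

Distances from C: A:1, B:2, D:2, E:1, F:2, G:1, H:2, I:1. Sum = 12.
n = 9, so closeness = 8/12 = 2/3.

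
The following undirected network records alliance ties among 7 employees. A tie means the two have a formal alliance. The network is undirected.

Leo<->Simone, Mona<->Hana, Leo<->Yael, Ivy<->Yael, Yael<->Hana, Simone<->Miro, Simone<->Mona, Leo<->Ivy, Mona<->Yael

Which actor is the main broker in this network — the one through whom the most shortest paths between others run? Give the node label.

Unnormalized betweenness of each node: Hana:0, Ivy:0, Leo:3, Miro:0, Mona:3, Simone:11/2, Yael:7/2.
Simone has the largest value, 11/2, making it the main broker — the node through which the most shortest paths run.

Simone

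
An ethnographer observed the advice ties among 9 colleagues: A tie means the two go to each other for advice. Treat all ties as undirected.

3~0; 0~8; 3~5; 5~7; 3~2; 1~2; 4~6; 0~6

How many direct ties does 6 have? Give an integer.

2

6 is directly tied to 0 and 4. That is 2 neighbors, so the degree of 6 is 2.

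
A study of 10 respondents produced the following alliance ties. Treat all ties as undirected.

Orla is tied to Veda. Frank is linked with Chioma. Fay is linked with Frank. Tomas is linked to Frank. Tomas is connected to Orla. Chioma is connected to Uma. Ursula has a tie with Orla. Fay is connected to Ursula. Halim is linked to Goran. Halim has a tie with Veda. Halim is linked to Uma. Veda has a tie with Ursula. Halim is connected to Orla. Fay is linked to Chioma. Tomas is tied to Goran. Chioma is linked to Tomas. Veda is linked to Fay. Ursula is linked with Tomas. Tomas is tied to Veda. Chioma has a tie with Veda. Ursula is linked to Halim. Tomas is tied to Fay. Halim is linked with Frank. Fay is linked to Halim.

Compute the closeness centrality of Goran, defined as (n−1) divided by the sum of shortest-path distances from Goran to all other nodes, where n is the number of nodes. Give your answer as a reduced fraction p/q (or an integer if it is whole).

Distances from Goran: Chioma:2, Fay:2, Frank:2, Halim:1, Orla:2, Tomas:1, Uma:2, Ursula:2, Veda:2. Sum = 16.
n = 10, so closeness = 9/16.

9/16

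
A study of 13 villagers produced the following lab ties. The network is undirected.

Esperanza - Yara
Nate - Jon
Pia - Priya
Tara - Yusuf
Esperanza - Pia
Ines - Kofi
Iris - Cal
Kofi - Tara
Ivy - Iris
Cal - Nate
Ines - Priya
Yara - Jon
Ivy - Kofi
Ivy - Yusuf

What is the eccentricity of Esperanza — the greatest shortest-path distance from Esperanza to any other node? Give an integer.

Distances from Esperanza: Cal:4, Ines:3, Iris:5, Ivy:5, Jon:2, Kofi:4, Nate:3, Pia:1, Priya:2, Tara:5, Yara:1, Yusuf:6.
The largest is 6 (to Yusuf), so the eccentricity of Esperanza is 6.

6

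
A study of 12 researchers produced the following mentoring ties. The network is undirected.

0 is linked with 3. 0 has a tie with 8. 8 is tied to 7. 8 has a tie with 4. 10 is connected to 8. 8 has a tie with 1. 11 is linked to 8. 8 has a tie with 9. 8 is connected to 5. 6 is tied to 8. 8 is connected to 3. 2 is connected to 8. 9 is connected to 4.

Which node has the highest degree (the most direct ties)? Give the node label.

Degrees — 0:2, 1:1, 2:1, 3:2, 4:2, 5:1, 6:1, 7:1, 8:11, 9:2, 10:1, 11:1.
The maximum is 11, attained only by 8.

8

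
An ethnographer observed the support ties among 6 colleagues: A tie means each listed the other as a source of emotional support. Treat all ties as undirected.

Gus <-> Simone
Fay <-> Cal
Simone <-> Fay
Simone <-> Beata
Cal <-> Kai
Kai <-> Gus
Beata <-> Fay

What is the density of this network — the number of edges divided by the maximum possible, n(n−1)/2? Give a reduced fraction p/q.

There are 7 edges and 6 nodes, so the maximum possible is C(6,2) = 15.
Density = 7/15.

7/15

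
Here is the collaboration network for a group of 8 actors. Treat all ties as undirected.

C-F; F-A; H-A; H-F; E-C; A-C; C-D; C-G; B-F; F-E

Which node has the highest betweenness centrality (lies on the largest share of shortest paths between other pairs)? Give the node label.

C

Unnormalized betweenness of each node: A:3/2, B:0, C:23/2, D:0, E:0, F:9, G:0, H:0.
C has the largest value, 23/2, making it the main broker — the node through which the most shortest paths run.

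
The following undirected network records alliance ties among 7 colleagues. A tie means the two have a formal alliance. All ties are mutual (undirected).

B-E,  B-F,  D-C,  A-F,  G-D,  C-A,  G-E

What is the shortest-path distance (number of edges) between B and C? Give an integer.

One shortest route is B – F – A – C, which uses 3 edges, and at distance 2 from B we only reach {A, G}, which does not include C. So d(B,C) = 3.

3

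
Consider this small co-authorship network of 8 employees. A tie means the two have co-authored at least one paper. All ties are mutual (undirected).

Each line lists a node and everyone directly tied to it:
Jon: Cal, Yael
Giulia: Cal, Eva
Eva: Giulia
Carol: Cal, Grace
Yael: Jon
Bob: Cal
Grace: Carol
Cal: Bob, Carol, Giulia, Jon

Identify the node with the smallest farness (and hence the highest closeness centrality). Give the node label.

Cal

Farness (sum of distances to all others) for each node — Bob:16, Cal:10, Carol:14, Eva:20, Giulia:14, Grace:20, Jon:14, Yael:20.
The smallest farness is 10, for Cal, so Cal has the highest closeness.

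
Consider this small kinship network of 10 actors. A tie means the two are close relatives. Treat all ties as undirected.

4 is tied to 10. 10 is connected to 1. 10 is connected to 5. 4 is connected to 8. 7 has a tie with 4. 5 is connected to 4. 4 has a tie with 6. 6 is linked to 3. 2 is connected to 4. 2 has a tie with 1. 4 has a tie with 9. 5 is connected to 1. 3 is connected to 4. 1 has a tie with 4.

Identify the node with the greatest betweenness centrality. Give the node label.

4

Unnormalized betweenness of each node: 1:1, 2:0, 3:0, 4:30, 5:0, 6:0, 7:0, 8:0, 9:0, 10:0.
4 has the largest value, 30, making it the main broker — the node through which the most shortest paths run.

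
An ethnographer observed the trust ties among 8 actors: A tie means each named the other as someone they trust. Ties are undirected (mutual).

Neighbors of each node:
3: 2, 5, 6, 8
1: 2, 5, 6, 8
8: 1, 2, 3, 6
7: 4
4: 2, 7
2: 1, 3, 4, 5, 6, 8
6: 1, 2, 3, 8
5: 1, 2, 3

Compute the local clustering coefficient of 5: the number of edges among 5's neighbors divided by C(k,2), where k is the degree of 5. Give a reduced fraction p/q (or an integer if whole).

5's neighbors: 1, 2, and 3 (k = 3).
Possible neighbor pairs: C(3,2) = 3. Edges among them: 1–2, 2–3 → e = 2.
Clustering(5) = 2/3.

2/3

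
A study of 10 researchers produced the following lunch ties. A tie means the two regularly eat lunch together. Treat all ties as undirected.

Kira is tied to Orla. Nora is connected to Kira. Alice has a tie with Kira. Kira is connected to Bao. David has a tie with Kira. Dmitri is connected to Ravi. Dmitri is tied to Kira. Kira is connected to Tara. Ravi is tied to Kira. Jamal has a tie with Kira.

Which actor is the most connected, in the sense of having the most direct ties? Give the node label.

Kira

Degrees — Alice:1, Bao:1, David:1, Dmitri:2, Jamal:1, Kira:9, Nora:1, Orla:1, Ravi:2, Tara:1.
The maximum is 9, attained only by Kira.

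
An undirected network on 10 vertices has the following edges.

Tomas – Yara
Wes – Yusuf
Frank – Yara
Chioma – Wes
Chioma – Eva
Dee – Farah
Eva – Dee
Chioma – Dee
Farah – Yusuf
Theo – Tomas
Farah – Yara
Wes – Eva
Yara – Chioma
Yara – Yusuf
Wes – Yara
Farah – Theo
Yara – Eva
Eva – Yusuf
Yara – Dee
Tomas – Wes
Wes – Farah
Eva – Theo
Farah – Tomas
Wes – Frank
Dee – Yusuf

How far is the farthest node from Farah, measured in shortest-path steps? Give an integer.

2

Distances from Farah: Chioma:2, Dee:1, Eva:2, Frank:2, Theo:1, Tomas:1, Wes:1, Yara:1, Yusuf:1.
The largest is 2 (to Eva, Chioma, and Frank), so the eccentricity of Farah is 2.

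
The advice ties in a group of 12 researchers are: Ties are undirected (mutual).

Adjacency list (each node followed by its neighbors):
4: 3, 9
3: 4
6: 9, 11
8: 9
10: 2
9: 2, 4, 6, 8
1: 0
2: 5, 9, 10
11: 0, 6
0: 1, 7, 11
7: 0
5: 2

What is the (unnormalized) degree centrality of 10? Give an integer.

1

10 is directly tied to 2. That is 1 neighbor, so the degree of 10 is 1.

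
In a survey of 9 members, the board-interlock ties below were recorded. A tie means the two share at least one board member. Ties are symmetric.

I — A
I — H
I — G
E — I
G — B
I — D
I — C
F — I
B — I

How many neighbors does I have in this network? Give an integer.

I is directly tied to A, B, C, D, E, F, G, and H. That is 8 neighbors, so the degree of I is 8.

8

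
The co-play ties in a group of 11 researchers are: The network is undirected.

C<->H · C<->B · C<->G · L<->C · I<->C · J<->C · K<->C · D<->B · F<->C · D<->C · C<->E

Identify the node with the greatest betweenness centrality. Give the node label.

C

Unnormalized betweenness of each node: B:0, C:44, D:0, E:0, F:0, G:0, H:0, I:0, J:0, K:0, L:0.
C has the largest value, 44, making it the main broker — the node through which the most shortest paths run.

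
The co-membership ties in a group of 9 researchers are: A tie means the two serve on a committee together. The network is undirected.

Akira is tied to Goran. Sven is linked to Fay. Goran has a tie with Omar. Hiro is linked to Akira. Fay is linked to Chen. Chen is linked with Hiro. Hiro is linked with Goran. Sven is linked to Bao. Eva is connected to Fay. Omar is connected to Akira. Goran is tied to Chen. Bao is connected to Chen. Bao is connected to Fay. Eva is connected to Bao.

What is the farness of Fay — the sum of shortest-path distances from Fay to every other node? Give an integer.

Distances from Fay: Akira:3, Bao:1, Chen:1, Eva:1, Goran:2, Hiro:2, Omar:3, Sven:1.
Sum = 3 + 1 + 1 + 1 + 2 + 2 + 3 + 1 = 14.

14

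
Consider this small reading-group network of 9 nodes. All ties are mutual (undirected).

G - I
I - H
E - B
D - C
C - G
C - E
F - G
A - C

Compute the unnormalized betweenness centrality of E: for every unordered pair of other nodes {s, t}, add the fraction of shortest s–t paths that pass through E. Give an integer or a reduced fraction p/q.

7

Pairs whose geodesics pass through E — H–B: 1; D–B: 1; G–B: 1; B–A: 1; B–F: 1; B–I: 1; B–C: 1.
All other pairs contribute 0.
Summing the contributions gives betweenness(E) = 7.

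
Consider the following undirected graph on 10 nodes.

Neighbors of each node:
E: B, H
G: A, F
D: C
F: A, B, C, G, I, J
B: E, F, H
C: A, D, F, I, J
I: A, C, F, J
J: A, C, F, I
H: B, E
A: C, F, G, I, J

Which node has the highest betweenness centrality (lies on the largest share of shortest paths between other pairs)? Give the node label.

Unnormalized betweenness of each node: A:2, B:14, C:8, D:0, E:0, F:20, G:0, H:0, I:0, J:0.
F has the largest value, 20, making it the main broker — the node through which the most shortest paths run.

F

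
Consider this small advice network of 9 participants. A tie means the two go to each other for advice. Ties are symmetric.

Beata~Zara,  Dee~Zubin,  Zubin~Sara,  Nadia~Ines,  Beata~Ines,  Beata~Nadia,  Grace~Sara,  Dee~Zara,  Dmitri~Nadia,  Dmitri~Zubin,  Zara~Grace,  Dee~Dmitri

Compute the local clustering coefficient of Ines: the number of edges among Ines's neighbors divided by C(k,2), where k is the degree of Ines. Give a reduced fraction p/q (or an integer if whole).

Ines's neighbors: Beata and Nadia (k = 2).
Possible neighbor pairs: C(2,2) = 1. Edges among them: Beata–Nadia → e = 1.
Clustering(Ines) = 1/1.

1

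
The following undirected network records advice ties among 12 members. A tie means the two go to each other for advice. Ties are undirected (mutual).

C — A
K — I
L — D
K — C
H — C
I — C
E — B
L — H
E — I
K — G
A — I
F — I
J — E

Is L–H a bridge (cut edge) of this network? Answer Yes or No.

Without the L–H edge there is no alternate route between L and H, so the network disconnects. It is a bridge.

Yes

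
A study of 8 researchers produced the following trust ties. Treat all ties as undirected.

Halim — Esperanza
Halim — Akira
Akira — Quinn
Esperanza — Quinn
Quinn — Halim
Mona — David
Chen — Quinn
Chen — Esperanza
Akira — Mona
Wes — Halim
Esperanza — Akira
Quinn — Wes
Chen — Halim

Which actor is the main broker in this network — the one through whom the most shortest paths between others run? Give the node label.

Akira

Unnormalized betweenness of each node: Akira:10, Chen:0, David:0, Esperanza:1, Halim:7/2, Mona:6, Quinn:7/2, Wes:0.
Akira has the largest value, 10, making it the main broker — the node through which the most shortest paths run.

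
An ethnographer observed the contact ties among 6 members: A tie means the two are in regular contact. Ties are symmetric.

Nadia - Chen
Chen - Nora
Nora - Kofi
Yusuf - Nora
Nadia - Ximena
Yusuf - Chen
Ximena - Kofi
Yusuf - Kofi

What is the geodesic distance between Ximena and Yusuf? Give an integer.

One shortest route is Ximena – Kofi – Yusuf, which uses 2 edges, and Ximena and Yusuf are not directly tied, so nothing shorter exists. So d(Ximena,Yusuf) = 2.

2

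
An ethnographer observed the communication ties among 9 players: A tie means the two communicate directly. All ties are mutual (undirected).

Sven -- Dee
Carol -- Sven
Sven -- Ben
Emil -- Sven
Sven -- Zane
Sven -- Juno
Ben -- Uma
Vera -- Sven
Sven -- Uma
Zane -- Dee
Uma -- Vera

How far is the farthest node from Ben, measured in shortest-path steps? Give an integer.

2

Distances from Ben: Carol:2, Dee:2, Emil:2, Juno:2, Sven:1, Uma:1, Vera:2, Zane:2.
The largest is 2 (to Emil, Juno, Dee, Carol, Vera, and Zane), so the eccentricity of Ben is 2.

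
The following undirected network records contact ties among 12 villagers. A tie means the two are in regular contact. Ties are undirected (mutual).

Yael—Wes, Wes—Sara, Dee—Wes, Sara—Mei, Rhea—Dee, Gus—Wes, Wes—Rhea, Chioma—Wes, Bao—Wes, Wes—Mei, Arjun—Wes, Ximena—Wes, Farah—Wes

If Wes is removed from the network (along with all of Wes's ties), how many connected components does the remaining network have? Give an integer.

Without Wes, the remaining ties split the others into: {Dee, Rhea}; {Mei, Sara}; {Bao}; {Arjun}; {Ximena}; {Yael}; {Farah}; {Chioma}; {Gus}.
That's 9 separate components.

9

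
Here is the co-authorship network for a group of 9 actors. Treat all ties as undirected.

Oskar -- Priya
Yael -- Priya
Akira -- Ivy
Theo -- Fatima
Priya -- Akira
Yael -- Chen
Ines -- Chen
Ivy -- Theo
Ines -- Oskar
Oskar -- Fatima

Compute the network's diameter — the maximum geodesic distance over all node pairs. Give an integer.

4

Eccentricity of each node (its greatest distance to any other): Akira:3, Chen:4, Fatima:3, Ines:4, Ivy:4, Oskar:3, Priya:3, Theo:4, Yael:4.
The maximum eccentricity is 4, realized for instance by the pair Yael–Theo via Yael – Priya – Oskar – Fatima – Theo. So the diameter is 4.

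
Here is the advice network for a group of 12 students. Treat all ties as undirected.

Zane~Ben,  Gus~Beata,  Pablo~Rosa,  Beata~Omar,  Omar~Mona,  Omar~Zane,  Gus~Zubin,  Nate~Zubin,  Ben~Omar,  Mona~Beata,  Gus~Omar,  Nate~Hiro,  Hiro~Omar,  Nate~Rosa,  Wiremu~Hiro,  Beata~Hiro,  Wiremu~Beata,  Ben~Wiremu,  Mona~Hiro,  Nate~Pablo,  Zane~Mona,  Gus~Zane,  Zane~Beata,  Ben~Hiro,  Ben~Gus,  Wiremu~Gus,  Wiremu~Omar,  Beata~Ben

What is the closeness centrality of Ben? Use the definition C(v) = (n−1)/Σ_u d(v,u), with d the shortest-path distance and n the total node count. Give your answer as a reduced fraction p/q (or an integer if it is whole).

11/18

Distances from Ben: Beata:1, Gus:1, Hiro:1, Mona:2, Nate:2, Omar:1, Pablo:3, Rosa:3, Wiremu:1, Zane:1, Zubin:2. Sum = 18.
n = 12, so closeness = 11/18.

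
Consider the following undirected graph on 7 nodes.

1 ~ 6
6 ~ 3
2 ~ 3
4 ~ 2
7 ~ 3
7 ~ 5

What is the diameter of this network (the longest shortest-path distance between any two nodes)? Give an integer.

Eccentricity of each node (its greatest distance to any other): 1:4, 2:3, 3:2, 4:4, 5:4, 6:3, 7:3.
The maximum eccentricity is 4, realized for instance by the pair 1–4 via 1 – 6 – 3 – 2 – 4. So the diameter is 4.

4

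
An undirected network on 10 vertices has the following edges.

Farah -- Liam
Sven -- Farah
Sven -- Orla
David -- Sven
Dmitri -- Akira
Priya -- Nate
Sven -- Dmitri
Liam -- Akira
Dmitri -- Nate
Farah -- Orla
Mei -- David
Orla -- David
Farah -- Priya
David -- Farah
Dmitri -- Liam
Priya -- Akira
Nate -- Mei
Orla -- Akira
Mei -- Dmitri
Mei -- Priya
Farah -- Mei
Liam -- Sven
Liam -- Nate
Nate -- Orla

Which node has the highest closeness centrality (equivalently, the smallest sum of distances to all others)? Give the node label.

Farness (sum of distances to all others) for each node — Akira:14, David:14, Dmitri:13, Farah:12, Liam:13, Mei:13, Nate:13, Orla:13, Priya:14, Sven:13.
The smallest farness is 12, for Farah, so Farah has the highest closeness.

Farah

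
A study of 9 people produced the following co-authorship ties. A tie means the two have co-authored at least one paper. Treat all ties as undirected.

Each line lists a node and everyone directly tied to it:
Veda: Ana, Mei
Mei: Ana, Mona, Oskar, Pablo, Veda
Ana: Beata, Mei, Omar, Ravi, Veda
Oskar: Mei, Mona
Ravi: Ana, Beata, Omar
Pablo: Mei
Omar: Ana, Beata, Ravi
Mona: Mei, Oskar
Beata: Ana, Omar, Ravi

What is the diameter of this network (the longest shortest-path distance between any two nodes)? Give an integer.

Eccentricity of each node (its greatest distance to any other): Ana:2, Beata:3, Mei:2, Mona:3, Omar:3, Oskar:3, Pablo:3, Ravi:3, Veda:2.
The maximum eccentricity is 3, realized for instance by the pair Ravi–Pablo via Ravi – Ana – Mei – Pablo. So the diameter is 3.

3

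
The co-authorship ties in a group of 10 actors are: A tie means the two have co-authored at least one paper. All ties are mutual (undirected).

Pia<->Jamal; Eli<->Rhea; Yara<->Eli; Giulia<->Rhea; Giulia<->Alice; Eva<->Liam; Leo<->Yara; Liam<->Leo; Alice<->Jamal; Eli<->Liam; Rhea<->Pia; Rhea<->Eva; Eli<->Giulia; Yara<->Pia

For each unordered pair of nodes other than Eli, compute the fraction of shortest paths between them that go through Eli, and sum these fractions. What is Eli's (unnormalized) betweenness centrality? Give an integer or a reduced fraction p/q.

Pairs whose geodesics pass through Eli — Giulia–Liam: 1; Giulia–Leo: 2/2; Giulia–Yara: 1; Alice–Liam: 1; Alice–Leo: 2/3; Alice–Yara: 1/2; Jamal–Liam: 3/5; Pia–Liam: 2/4; Rhea–Liam: 1/2; Rhea–Leo: 2/4; Rhea–Yara: 1/2; Eva–Yara: 2/4; Liam–Yara: 1/2.
All other pairs contribute 0.
Summing the contributions gives betweenness(Eli) = 263/30.

263/30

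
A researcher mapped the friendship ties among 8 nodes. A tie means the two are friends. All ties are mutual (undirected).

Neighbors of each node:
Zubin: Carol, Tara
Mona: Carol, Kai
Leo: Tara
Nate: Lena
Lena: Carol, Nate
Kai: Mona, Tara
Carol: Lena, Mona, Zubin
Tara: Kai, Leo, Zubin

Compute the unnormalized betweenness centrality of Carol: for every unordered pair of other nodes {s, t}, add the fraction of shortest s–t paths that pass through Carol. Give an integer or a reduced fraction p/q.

11

Pairs whose geodesics pass through Carol — Tara–Nate: 1; Tara–Lena: 1; Leo–Nate: 1; Leo–Lena: 1; Kai–Nate: 1; Kai–Lena: 1; Zubin–Nate: 1; Zubin–Mona: 1; Zubin–Lena: 1; Nate–Mona: 1; Mona–Lena: 1.
All other pairs contribute 0.
Summing the contributions gives betweenness(Carol) = 11.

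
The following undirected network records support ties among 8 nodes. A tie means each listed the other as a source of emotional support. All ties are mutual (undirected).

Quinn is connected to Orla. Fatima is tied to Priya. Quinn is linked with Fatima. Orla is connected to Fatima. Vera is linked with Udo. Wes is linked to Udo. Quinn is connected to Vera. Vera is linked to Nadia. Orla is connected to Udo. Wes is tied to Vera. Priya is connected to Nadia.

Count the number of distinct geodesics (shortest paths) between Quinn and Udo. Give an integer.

The shortest distance is 2. The length-2 paths are: Quinn–Orla–Udo; Quinn–Vera–Udo.
That gives 2 distinct shortest paths.

2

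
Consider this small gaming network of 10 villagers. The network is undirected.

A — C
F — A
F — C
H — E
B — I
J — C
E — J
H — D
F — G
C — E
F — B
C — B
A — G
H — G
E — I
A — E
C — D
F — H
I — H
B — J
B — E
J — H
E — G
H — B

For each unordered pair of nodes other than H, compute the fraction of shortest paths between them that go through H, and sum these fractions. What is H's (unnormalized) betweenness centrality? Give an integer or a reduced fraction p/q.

67/10

Pairs whose geodesics pass through H — J–D: 1/2; J–F: 1/3; J–I: 1/3; J–G: 1/2; E–D: 1/2; E–F: 1/5; D–F: 1/2; D–B: 1/2; D–I: 1; D–G: 1; F–I: 1/2; B–G: 1/3; I–G: 1/2.
All other pairs contribute 0.
Summing the contributions gives betweenness(H) = 67/10.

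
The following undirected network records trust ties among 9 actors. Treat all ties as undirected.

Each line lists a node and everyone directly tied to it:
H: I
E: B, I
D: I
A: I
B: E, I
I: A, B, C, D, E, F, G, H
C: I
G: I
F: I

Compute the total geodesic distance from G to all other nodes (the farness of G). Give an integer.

Distances from G: A:2, B:2, C:2, D:2, E:2, F:2, H:2, I:1.
Sum = 2 + 2 + 2 + 2 + 2 + 2 + 2 + 1 = 15.

15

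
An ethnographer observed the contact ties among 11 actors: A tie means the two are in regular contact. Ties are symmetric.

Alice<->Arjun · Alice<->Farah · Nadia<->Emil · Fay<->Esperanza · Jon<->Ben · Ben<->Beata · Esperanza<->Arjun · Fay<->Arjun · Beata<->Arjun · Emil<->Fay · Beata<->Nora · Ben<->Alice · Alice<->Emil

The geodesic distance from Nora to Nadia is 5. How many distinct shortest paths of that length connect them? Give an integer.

3

The shortest distance is 5. The length-5 paths are: Nora–Beata–Ben–Alice–Emil–Nadia; Nora–Beata–Arjun–Alice–Emil–Nadia; Nora–Beata–Arjun–Fay–Emil–Nadia.
That gives 3 distinct shortest paths.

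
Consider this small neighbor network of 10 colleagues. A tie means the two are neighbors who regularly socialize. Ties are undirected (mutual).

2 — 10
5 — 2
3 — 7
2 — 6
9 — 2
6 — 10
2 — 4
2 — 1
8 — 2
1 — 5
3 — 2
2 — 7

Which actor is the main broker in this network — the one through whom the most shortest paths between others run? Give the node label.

2

Unnormalized betweenness of each node: 1:0, 2:33, 3:0, 4:0, 5:0, 6:0, 7:0, 8:0, 9:0, 10:0.
2 has the largest value, 33, making it the main broker — the node through which the most shortest paths run.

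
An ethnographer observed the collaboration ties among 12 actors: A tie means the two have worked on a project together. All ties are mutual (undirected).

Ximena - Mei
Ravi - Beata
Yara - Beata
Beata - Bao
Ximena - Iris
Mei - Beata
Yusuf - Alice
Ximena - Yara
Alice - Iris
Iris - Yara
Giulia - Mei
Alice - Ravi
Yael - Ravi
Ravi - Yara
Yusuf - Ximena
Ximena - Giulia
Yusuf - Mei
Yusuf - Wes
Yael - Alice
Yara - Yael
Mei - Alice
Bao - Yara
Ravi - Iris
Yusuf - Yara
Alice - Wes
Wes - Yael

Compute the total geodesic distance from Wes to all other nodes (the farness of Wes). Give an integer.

22

Distances from Wes: Alice:1, Bao:3, Beata:3, Giulia:3, Iris:2, Mei:2, Ravi:2, Ximena:2, Yael:1, Yara:2, Yusuf:1.
Sum = 1 + 3 + 3 + 3 + 2 + 2 + 2 + 2 + 1 + 2 + 1 = 22.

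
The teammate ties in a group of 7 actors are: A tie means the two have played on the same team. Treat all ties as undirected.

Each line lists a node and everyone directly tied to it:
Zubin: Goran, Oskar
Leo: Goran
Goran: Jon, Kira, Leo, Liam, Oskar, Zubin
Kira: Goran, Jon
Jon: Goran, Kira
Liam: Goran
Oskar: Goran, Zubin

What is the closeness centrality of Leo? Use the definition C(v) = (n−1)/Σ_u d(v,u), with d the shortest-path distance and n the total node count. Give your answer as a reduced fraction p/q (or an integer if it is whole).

6/11

Distances from Leo: Goran:1, Jon:2, Kira:2, Liam:2, Oskar:2, Zubin:2. Sum = 11.
n = 7, so closeness = 6/11.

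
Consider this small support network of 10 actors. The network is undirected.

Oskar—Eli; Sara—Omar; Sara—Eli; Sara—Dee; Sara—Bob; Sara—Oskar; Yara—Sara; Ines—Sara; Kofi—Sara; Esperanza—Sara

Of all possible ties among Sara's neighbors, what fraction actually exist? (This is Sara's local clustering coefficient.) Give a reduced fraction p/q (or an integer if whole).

1/36

Sara's neighbors: Bob, Dee, Eli, Esperanza, Ines, Kofi, Omar, Oskar, and Yara (k = 9).
Possible neighbor pairs: C(9,2) = 36. Edges among them: Eli–Oskar → e = 1.
Clustering(Sara) = 1/36.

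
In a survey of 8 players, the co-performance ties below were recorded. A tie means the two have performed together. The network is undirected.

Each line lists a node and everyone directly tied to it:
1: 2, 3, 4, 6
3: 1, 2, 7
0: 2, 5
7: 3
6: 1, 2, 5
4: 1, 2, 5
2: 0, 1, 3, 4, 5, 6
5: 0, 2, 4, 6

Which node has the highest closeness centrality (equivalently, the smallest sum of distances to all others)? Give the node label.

2

Farness (sum of distances to all others) for each node — 0:13, 1:10, 2:8, 3:11, 4:12, 5:11, 6:12, 7:17.
The smallest farness is 8, for 2, so 2 has the highest closeness.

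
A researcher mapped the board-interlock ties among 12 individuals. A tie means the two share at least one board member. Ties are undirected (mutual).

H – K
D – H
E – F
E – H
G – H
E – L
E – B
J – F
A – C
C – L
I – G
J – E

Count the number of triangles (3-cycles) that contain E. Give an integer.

E's neighbors: B, F, H, J, and L.
Neighbor pairs that are themselves tied: E–F–J. Each forms one triangle with E, for 1 in total.

1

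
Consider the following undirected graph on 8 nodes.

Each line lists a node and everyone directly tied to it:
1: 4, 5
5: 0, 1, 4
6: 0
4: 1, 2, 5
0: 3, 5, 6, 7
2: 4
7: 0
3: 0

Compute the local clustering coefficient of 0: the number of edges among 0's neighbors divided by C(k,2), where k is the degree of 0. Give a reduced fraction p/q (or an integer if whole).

0's neighbors: 3, 5, 6, and 7 (k = 4).
Possible neighbor pairs: C(4,2) = 6. Edges among them: none → e = 0.
Clustering(0) = 0/6 = 0.

0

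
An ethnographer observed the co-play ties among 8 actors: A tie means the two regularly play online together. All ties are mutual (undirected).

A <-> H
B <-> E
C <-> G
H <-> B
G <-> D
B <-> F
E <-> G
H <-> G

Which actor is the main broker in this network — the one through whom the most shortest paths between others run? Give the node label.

Unnormalized betweenness of each node: A:0, B:7, C:0, D:0, E:3, F:0, G:12, H:9.
G has the largest value, 12, making it the main broker — the node through which the most shortest paths run.

G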